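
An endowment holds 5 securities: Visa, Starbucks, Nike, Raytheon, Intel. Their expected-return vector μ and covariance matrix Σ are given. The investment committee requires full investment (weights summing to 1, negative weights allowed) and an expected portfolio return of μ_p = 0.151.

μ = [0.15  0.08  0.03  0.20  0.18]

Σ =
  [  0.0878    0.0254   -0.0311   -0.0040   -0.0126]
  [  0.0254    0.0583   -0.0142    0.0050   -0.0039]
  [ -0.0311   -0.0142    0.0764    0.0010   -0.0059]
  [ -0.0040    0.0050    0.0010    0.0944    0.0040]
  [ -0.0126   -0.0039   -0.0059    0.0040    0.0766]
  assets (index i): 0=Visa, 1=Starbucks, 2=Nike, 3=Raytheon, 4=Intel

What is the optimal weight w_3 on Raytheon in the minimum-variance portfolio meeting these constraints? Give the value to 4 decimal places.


0.2340

x=Σ⁻¹μ = [2.6521  0.6670  1.7894  2.0560  2.8505]
y=Σ⁻¹𝟙 = [18.8171  15.4323  24.9100  9.5315  18.3567]
a=μᵀx=1.429136  b=𝟙ᵀx=10.014948  c=𝟙ᵀy=87.047541  D=ac−b²=24.103575
λ₁=(c·0.151−b)/D = (87.047541·0.151−10.014948)/24.103575 = 0.129824
λ₂=(a−b·0.151)/D = (1.429136−10.014948·0.151)/24.103575 = -0.003449
w* = 0.129824·x + -0.003449·y:
  w_0 = 0.129824·2.6521 + -0.003449·18.8171 = 0.2794  (Visa)
  w_1 = 0.129824·0.6670 + -0.003449·15.4323 = 0.0334  (Starbucks)
  w_2 = 0.129824·1.7894 + -0.003449·24.9100 = 0.1464  (Nike)
  w_3 = 0.129824·2.0560 + -0.003449·9.5315 = 0.2340  (Raytheon)
  w_4 = 0.129824·2.8505 + -0.003449·18.3567 = 0.3068  (Intel)
Σw_i=1.0000  μᵀw=0.1510
σ²=wᵀΣw=λ₁·μ_p+λ₂ = 0.129824·0.151 + -0.003449 = 0.016155 ≈ 0.0162


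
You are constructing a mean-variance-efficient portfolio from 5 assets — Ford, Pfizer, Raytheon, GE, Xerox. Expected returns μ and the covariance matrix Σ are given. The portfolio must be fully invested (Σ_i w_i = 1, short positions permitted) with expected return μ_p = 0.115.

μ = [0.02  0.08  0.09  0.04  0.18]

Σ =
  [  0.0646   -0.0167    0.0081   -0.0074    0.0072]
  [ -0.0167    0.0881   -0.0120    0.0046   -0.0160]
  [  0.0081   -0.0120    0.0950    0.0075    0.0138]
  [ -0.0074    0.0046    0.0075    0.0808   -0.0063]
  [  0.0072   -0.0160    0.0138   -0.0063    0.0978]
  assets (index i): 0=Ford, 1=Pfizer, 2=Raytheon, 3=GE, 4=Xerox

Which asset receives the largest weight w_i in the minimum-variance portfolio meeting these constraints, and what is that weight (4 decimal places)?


Xerox (0.4098)

x=Σ⁻¹μ = [0.4235  1.4218  0.7626  0.5356  1.9688]
y=Σ⁻¹𝟙 = [19.2037  17.5044  8.4071  13.2424  11.3417]
a=μᵀx=0.566656  b=𝟙ᵀx=5.112255  c=𝟙ᵀy=69.699241  D=ac−b²=13.360371
λ₁=(c·0.115−b)/D = (69.699241·0.115−5.112255)/13.360371 = 0.217296
λ₂=(a−b·0.115)/D = (0.566656−5.112255·0.115)/13.360371 = -0.001591
w* = 0.217296·x + -0.001591·y:
  w_0 = 0.217296·0.4235 + -0.001591·19.2037 = 0.0615  (Ford)
  w_1 = 0.217296·1.4218 + -0.001591·17.5044 = 0.2811  (Pfizer)
  w_2 = 0.217296·0.7626 + -0.001591·8.4071 = 0.1523  (Raytheon)
  w_3 = 0.217296·0.5356 + -0.001591·13.2424 = 0.0953  (GE)
  w_4 = 0.217296·1.9688 + -0.001591·11.3417 = 0.4098  (Xerox)
Σw_i=1.0000  μᵀw=0.1150
σ²=wᵀΣw=λ₁·μ_p+λ₂ = 0.217296·0.115 + -0.001591 = 0.023398 ≈ 0.0234


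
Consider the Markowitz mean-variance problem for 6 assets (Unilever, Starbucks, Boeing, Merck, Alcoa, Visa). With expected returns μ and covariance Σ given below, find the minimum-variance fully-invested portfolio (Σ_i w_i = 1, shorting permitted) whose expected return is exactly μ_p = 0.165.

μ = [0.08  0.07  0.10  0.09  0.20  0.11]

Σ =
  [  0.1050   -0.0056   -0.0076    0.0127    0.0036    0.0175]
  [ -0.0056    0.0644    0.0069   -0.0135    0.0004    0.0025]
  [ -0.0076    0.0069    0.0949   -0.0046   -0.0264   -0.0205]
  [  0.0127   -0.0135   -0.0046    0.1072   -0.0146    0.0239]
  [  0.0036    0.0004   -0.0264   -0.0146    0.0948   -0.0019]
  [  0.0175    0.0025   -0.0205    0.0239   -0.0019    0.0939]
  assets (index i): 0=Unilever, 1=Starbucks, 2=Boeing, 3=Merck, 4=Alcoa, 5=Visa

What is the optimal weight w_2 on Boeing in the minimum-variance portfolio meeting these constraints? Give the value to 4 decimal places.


x=Σ⁻¹μ = [0.5266  1.0665  2.1525  1.1084  2.8812  1.2910]
y=Σ⁻¹𝟙 = [8.0413  16.2239  17.4260  11.2460  16.9600  10.0042]
a=μᵀx=1.150042  b=𝟙ᵀx=9.026188  c=𝟙ᵀy=79.901481  D=ac−b²=10.417996
λ₁=(c·0.165−b)/D = (79.901481·0.165−9.026188)/10.417996 = 0.399074
λ₂=(a−b·0.165)/D = (1.150042−9.026188·0.165)/10.417996 = -0.032567
w* = 0.399074·x + -0.032567·y:
  w_0 = 0.399074·0.5266 + -0.032567·8.0413 = -0.0517  (Unilever)
  w_1 = 0.399074·1.0665 + -0.032567·16.2239 = -0.1028  (Starbucks)
  w_2 = 0.399074·2.1525 + -0.032567·17.4260 = 0.2915  (Boeing)
  w_3 = 0.399074·1.1084 + -0.032567·11.2460 = 0.0761  (Merck)
  w_4 = 0.399074·2.8812 + -0.032567·16.9600 = 0.5975  (Alcoa)
  w_5 = 0.399074·1.2910 + -0.032567·10.0042 = 0.1894  (Visa)
Σw_i=1.0000  μᵀw=0.1650
σ²=wᵀΣw=λ₁·μ_p+λ₂ = 0.399074·0.165 + -0.032567 = 0.033281 ≈ 0.0333

0.2915


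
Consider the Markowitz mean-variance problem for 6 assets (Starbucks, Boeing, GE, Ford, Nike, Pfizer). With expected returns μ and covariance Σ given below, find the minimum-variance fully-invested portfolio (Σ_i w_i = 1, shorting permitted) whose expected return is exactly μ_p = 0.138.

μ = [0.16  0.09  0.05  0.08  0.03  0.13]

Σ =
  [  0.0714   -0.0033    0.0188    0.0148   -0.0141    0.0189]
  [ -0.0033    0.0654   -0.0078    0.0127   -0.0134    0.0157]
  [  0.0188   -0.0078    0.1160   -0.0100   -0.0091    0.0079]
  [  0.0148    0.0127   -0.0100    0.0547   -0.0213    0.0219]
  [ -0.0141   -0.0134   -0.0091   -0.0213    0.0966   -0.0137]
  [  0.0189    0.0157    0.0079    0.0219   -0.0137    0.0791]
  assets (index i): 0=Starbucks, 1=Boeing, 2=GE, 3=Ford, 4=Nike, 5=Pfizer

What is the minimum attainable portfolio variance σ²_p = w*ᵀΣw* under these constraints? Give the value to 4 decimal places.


0.0333

g=Σ⁻¹μ = [2.0808  1.4022  0.2814  0.7259  1.1133  0.8317]
h=Σ⁻¹𝟙 = [10.7412  16.5300  11.0435  19.9438  20.1702  3.6636]
a=μᵀg=0.672797  b=𝟙ᵀg=6.435342  c=𝟙ᵀh=82.092297  D=ac−b²=13.817790
λ₁=(c·0.138−b)/D = (82.092297·0.138−6.435342)/13.817790 = 0.354137
λ₂=(a−b·0.138)/D = (0.672797−6.435342·0.138)/13.817790 = -0.015580
w* = 0.354137·g + -0.015580·h:
  w_0 = 0.354137·2.0808 + -0.015580·10.7412 = 0.5696  (Starbucks)
  w_1 = 0.354137·1.4022 + -0.015580·16.5300 = 0.2390  (Boeing)
  w_2 = 0.354137·0.2814 + -0.015580·11.0435 = -0.0724  (GE)
  w_3 = 0.354137·0.7259 + -0.015580·19.9438 = -0.0536  (Ford)
  w_4 = 0.354137·1.1133 + -0.015580·20.1702 = 0.0800  (Nike)
  w_5 = 0.354137·0.8317 + -0.015580·3.6636 = 0.2375  (Pfizer)
Σw_i=1.0000  μᵀw=0.1380
σ²=wᵀΣw=λ₁·μ_p+λ₂ = 0.354137·0.138 + -0.015580 = 0.033291 ≈ 0.0333


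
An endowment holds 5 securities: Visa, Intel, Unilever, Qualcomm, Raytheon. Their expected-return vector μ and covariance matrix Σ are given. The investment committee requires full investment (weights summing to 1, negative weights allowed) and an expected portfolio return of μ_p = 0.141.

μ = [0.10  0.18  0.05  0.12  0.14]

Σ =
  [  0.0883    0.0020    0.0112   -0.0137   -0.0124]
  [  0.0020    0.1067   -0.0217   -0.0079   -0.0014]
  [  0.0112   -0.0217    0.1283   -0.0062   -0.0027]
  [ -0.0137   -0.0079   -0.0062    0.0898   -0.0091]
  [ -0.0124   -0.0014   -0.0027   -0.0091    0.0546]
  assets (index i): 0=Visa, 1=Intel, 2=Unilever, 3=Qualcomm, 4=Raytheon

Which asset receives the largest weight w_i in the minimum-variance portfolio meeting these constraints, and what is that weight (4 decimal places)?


Raytheon (0.3770)

u=Σ⁻¹μ = [1.8131  2.0126  0.7498  2.1893  3.4294]
v=Σ⁻¹𝟙 = [16.1969  12.7669  9.9544  18.0337  25.8187]
a=μᵀu=1.323889  b=𝟙ᵀu=10.194114  c=𝟙ᵀv=82.770635  D=ac−b²=5.659141
λ₁=(c·0.141−b)/D = (82.770635·0.141−10.194114)/5.659141 = 0.260913
λ₂=(a−b·0.141)/D = (1.323889−10.194114·0.141)/5.659141 = -0.020053
w* = 0.260913·u + -0.020053·v:
  w_0 = 0.260913·1.8131 + -0.020053·16.1969 = 0.1483  (Visa)
  w_1 = 0.260913·2.0126 + -0.020053·12.7669 = 0.2691  (Intel)
  w_2 = 0.260913·0.7498 + -0.020053·9.9544 = -0.0040  (Unilever)
  w_3 = 0.260913·2.1893 + -0.020053·18.0337 = 0.2096  (Qualcomm)
  w_4 = 0.260913·3.4294 + -0.020053·25.8187 = 0.3770  (Raytheon)
Σw_i=1.0000  μᵀw=0.1410
σ²=wᵀΣw=λ₁·μ_p+λ₂ = 0.260913·0.141 + -0.020053 = 0.016736 ≈ 0.0167


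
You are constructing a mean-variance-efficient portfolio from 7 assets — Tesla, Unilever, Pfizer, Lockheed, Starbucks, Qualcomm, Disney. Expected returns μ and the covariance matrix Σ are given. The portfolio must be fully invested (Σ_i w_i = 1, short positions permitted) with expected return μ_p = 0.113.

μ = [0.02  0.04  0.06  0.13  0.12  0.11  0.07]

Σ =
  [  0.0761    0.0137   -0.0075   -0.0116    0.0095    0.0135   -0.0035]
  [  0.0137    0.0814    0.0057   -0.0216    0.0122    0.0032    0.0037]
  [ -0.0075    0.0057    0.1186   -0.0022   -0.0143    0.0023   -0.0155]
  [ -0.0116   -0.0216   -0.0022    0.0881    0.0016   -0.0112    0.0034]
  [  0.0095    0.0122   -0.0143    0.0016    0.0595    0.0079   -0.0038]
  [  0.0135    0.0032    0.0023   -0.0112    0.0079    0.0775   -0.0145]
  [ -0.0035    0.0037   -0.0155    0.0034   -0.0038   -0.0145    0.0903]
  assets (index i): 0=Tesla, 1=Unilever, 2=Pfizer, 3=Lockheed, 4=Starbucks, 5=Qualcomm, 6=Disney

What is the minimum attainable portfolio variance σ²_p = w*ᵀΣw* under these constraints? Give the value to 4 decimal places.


p=Σ⁻¹μ = [0.0518  0.4776  0.8748  1.7493  1.9315  1.6426  1.1870]
q=Σ⁻¹𝟙 = [11.4485  10.4786  12.4598  16.6486  14.5150  13.9230  15.4470]
a=μᵀp=0.795601  b=𝟙ᵀp=7.914648  c=𝟙ᵀq=94.920484  D=ac−b²=12.877210
λ₁=(c·0.113−b)/D = (94.920484·0.113−7.914648)/12.877210 = 0.218321
λ₂=(a−b·0.113)/D = (0.795601−7.914648·0.113)/12.877210 = -0.007669
w* = 0.218321·p + -0.007669·q:
  w_0 = 0.218321·0.0518 + -0.007669·11.4485 = -0.0765  (Tesla)
  w_1 = 0.218321·0.4776 + -0.007669·10.4786 = 0.0239  (Unilever)
  w_2 = 0.218321·0.8748 + -0.007669·12.4598 = 0.0954  (Pfizer)
  w_3 = 0.218321·1.7493 + -0.007669·16.6486 = 0.2542  (Lockheed)
  w_4 = 0.218321·1.9315 + -0.007669·14.5150 = 0.3104  (Starbucks)
  w_5 = 0.218321·1.6426 + -0.007669·13.9230 = 0.2518  (Qualcomm)
  w_6 = 0.218321·1.1870 + -0.007669·15.4470 = 0.1407  (Disney)
Σw_i=1.0000  μᵀw=0.1130
σ²=wᵀΣw=λ₁·μ_p+λ₂ = 0.218321·0.113 + -0.007669 = 0.017001 ≈ 0.0170

0.0170


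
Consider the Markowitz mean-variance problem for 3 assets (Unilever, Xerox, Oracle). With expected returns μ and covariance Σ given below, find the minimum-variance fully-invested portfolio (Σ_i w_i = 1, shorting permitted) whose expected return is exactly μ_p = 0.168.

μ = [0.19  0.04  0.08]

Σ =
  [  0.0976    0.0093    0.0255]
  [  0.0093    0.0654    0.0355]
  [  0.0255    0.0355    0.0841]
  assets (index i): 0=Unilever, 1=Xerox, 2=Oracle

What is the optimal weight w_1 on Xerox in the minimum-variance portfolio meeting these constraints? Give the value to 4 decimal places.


g=Σ⁻¹μ = [1.8472  0.1772  0.3164]
h=Σ⁻¹𝟙 = [7.9440  11.6932  4.5460]
a=μᵀg=0.383362  b=𝟙ᵀg=2.340761  c=𝟙ᵀh=24.183200  D=ac−b²=3.791748
λ₁=(c·0.168−b)/D = (24.183200·0.168−2.340761)/3.791748 = 0.454149
λ₂=(a−b·0.168)/D = (0.383362−2.340761·0.168)/3.791748 = -0.002607
w* = 0.454149·g + -0.002607·h:
  w_0 = 0.454149·1.8472 + -0.002607·7.9440 = 0.8182  (Unilever)
  w_1 = 0.454149·0.1772 + -0.002607·11.6932 = 0.0500  (Xerox)
  w_2 = 0.454149·0.3164 + -0.002607·4.5460 = 0.1318  (Oracle)
Σw_i=1.0000  μᵀw=0.1680
σ²=wᵀΣw=λ₁·μ_p+λ₂ = 0.454149·0.168 + -0.002607 = 0.073690 ≈ 0.0737

0.0500


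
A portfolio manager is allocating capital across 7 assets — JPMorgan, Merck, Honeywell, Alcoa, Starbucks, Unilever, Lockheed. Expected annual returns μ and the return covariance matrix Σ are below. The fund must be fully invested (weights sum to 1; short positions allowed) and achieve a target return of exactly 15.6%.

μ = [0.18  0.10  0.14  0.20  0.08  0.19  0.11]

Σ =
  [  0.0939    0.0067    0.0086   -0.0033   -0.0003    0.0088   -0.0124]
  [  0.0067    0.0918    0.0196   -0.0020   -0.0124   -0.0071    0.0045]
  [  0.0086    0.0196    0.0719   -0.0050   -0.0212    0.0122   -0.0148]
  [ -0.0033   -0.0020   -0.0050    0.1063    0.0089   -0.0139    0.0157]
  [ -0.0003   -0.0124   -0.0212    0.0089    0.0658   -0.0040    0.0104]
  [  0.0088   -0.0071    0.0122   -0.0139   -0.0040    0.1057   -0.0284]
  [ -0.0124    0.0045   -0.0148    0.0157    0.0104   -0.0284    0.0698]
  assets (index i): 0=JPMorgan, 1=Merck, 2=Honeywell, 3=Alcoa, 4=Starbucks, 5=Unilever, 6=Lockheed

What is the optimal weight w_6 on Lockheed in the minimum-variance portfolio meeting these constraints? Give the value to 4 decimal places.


0.1950

g=Σ⁻¹μ = [1.8491  0.7883  2.2363  1.8538  1.5688  2.4612  2.6785]
h=Σ⁻¹𝟙 = [10.0291  9.1628  18.2725  7.9747  19.4032  14.4461  20.5850]
a=μᵀg=1.983275  b=𝟙ᵀg=13.435980  c=𝟙ᵀh=99.873467  D=ac−b²=17.550966
λ₁=(c·0.156−b)/D = (99.873467·0.156−13.435980)/17.550966 = 0.122175
λ₂=(a−b·0.156)/D = (1.983275−13.435980·0.156)/17.550966 = -0.006423
w* = 0.122175·g + -0.006423·h:
  w_0 = 0.122175·1.8491 + -0.006423·10.0291 = 0.1615  (JPMorgan)
  w_1 = 0.122175·0.7883 + -0.006423·9.1628 = 0.0374  (Merck)
  w_2 = 0.122175·2.2363 + -0.006423·18.2725 = 0.1558  (Honeywell)
  w_3 = 0.122175·1.8538 + -0.006423·7.9747 = 0.1753  (Alcoa)
  w_4 = 0.122175·1.5688 + -0.006423·19.4032 = 0.0670  (Starbucks)
  w_5 = 0.122175·2.4612 + -0.006423·14.4461 = 0.2079  (Unilever)
  w_6 = 0.122175·2.6785 + -0.006423·20.5850 = 0.1950  (Lockheed)
Σw_i=1.0000  μᵀw=0.1560
σ²=wᵀΣw=λ₁·μ_p+λ₂ = 0.122175·0.156 + -0.006423 = 0.012636 ≈ 0.0126


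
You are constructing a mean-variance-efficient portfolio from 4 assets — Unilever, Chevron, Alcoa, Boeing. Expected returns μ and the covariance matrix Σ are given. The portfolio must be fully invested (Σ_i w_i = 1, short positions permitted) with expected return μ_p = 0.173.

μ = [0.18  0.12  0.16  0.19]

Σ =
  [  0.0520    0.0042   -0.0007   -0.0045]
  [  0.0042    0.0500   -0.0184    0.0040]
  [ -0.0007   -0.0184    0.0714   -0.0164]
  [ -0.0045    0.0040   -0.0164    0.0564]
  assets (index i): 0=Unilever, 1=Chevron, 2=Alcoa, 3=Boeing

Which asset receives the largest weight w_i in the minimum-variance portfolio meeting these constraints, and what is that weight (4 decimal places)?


Boeing (0.3646)

x=Σ⁻¹μ = [3.6565  3.2610  4.1842  4.6460]
y=Σ⁻¹𝟙 = [19.6592  26.1695  26.7344  25.2169]
a=μᵀx=2.601705  b=𝟙ᵀx=15.747718  c=𝟙ᵀy=97.780060  D=ac−b²=6.404264
λ₁=(c·0.173−b)/D = (97.780060·0.173−15.747718)/6.404264 = 0.182415
λ₂=(a−b·0.173)/D = (2.601705−15.747718·0.173)/6.404264 = -0.019151
w* = 0.182415·x + -0.019151·y:
  w_0 = 0.182415·3.6565 + -0.019151·19.6592 = 0.2905  (Unilever)
  w_1 = 0.182415·3.2610 + -0.019151·26.1695 = 0.0937  (Chevron)
  w_2 = 0.182415·4.1842 + -0.019151·26.7344 = 0.2513  (Alcoa)
  w_3 = 0.182415·4.6460 + -0.019151·25.2169 = 0.3646  (Boeing)
Σw_i=1.0000  μᵀw=0.1730
σ²=wᵀΣw=λ₁·μ_p+λ₂ = 0.182415·0.173 + -0.019151 = 0.012406 ≈ 0.0124


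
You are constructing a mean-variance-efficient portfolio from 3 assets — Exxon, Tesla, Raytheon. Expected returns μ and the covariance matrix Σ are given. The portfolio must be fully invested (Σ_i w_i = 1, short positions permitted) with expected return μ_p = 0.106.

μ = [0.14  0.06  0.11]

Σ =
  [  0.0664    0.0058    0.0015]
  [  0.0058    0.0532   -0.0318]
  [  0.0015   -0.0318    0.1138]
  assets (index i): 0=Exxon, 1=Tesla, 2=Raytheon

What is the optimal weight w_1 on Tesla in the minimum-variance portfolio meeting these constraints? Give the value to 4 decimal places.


0.3208

u=Σ⁻¹μ = [1.9206  1.7781  1.4382]
v=Σ⁻¹𝟙 = [12.3232  27.1427  16.2096]
a=μᵀu=0.533770  b=𝟙ᵀu=5.136860  c=𝟙ᵀv=55.675453  D=ac−b²=3.330542
λ₁=(c·0.106−b)/D = (55.675453·0.106−5.136860)/3.330542 = 0.229614
λ₂=(a−b·0.106)/D = (0.533770−5.136860·0.106)/3.330542 = -0.003224
w* = 0.229614·u + -0.003224·v:
  w_0 = 0.229614·1.9206 + -0.003224·12.3232 = 0.4013  (Exxon)
  w_1 = 0.229614·1.7781 + -0.003224·27.1427 = 0.3208  (Tesla)
  w_2 = 0.229614·1.4382 + -0.003224·16.2096 = 0.2780  (Raytheon)
Σw_i=1.0000  μᵀw=0.1060
σ²=wᵀΣw=λ₁·μ_p+λ₂ = 0.229614·0.106 + -0.003224 = 0.021115 ≈ 0.0211


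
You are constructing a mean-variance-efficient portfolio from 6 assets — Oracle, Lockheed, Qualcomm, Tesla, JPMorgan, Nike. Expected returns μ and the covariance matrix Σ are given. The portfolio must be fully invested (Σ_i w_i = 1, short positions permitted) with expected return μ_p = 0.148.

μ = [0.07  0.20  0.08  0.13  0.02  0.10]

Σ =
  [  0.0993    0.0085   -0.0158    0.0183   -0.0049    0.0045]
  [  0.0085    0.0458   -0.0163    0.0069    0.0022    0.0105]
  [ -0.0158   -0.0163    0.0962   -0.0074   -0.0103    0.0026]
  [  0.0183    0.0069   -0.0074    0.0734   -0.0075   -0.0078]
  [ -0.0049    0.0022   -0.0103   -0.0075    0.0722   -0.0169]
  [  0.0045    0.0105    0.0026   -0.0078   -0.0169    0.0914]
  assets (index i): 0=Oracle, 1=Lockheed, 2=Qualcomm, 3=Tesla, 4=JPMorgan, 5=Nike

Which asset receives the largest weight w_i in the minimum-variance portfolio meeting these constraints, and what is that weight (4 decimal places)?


x=Σ⁻¹μ = [0.3157  4.4977  1.8317  1.6176  0.7759  0.7913]
y=Σ⁻¹𝟙 = [8.9652  20.5511  18.3905  14.8107  20.9812  12.7589]
a=μᵀx=1.373114  b=𝟙ᵀx=9.829920  c=𝟙ᵀy=96.457530  D=ac−b²=35.819866
λ₁=(c·0.148−b)/D = (96.457530·0.148−9.829920)/35.819866 = 0.124115
λ₂=(a−b·0.148)/D = (1.373114−9.829920·0.148)/35.819866 = -0.002281
w* = 0.124115·x + -0.002281·y:
  w_0 = 0.124115·0.3157 + -0.002281·8.9652 = 0.0187  (Oracle)
  w_1 = 0.124115·4.4977 + -0.002281·20.5511 = 0.5114  (Lockheed)
  w_2 = 0.124115·1.8317 + -0.002281·18.3905 = 0.1854  (Qualcomm)
  w_3 = 0.124115·1.6176 + -0.002281·14.8107 = 0.1670  (Tesla)
  w_4 = 0.124115·0.7759 + -0.002281·20.9812 = 0.0484  (JPMorgan)
  w_5 = 0.124115·0.7913 + -0.002281·12.7589 = 0.0691  (Nike)
Σw_i=1.0000  μᵀw=0.1480
σ²=wᵀΣw=λ₁·μ_p+λ₂ = 0.124115·0.148 + -0.002281 = 0.016088 ≈ 0.0161

Lockheed (0.5114)


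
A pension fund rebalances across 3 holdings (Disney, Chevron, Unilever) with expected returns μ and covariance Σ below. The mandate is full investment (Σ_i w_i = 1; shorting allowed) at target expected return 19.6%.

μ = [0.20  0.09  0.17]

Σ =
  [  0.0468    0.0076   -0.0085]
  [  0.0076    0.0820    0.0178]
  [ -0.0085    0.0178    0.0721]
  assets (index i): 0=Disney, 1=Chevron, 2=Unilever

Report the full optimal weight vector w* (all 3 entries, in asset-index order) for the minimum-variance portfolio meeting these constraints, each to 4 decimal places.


0.6734  -0.0725  0.3991

g=Σ⁻¹μ = [4.8006  0.0190  2.9191]
h=Σ⁻¹𝟙 = [22.9618  6.8349  14.8892]
a=μᵀg=1.458076  b=𝟙ᵀg=7.738677  c=𝟙ᵀh=44.685963  D=ac−b²=5.268403
λ₁=(c·0.196−b)/D = (44.685963·0.196−7.738677)/5.268403 = 0.193564
λ₂=(a−b·0.196)/D = (1.458076−7.738677·0.196)/5.268403 = -0.011143
w* = 0.193564·g + -0.011143·h:
  w_0 = 0.193564·4.8006 + -0.011143·22.9618 = 0.6734  (Disney)
  w_1 = 0.193564·0.0190 + -0.011143·6.8349 = -0.0725  (Chevron)
  w_2 = 0.193564·2.9191 + -0.011143·14.8892 = 0.3991  (Unilever)
Σw_i=1.0000  μᵀw=0.1960
σ²=wᵀΣw=λ₁·μ_p+λ₂ = 0.193564·0.196 + -0.011143 = 0.026796 ≈ 0.0268


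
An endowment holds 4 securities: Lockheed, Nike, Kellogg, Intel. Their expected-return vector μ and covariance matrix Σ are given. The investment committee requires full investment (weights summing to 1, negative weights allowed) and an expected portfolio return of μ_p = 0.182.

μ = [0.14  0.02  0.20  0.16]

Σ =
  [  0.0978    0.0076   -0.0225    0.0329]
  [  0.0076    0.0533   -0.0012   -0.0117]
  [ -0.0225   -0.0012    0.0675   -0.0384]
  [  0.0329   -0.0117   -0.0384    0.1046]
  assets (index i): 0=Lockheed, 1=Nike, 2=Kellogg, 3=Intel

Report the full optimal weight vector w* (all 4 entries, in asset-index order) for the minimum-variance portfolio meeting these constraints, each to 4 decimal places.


p=Σ⁻¹μ = [1.5273  0.9515  5.2410  3.0797]
q=Σ⁻¹𝟙 = [8.4379  22.6812  29.5806  20.3027]
a=μᵀp=1.773803  b=𝟙ᵀp=10.799490  c=𝟙ᵀq=81.002474  D=ac−b²=27.053473
λ₁=(c·0.182−b)/D = (81.002474·0.182−10.799490)/27.053473 = 0.145747
λ₂=(a−b·0.182)/D = (1.773803−10.799490·0.182)/27.053473 = -0.007086
w* = 0.145747·p + -0.007086·q:
  w_0 = 0.145747·1.5273 + -0.007086·8.4379 = 0.1628  (Lockheed)
  w_1 = 0.145747·0.9515 + -0.007086·22.6812 = -0.0220  (Nike)
  w_2 = 0.145747·5.2410 + -0.007086·29.5806 = 0.5542  (Kellogg)
  w_3 = 0.145747·3.0797 + -0.007086·20.3027 = 0.3050  (Intel)
Σw_i=1.0000  μᵀw=0.1820
σ²=wᵀΣw=λ₁·μ_p+λ₂ = 0.145747·0.182 + -0.007086 = 0.019440 ≈ 0.0194

0.1628  -0.0220  0.5542  0.3050


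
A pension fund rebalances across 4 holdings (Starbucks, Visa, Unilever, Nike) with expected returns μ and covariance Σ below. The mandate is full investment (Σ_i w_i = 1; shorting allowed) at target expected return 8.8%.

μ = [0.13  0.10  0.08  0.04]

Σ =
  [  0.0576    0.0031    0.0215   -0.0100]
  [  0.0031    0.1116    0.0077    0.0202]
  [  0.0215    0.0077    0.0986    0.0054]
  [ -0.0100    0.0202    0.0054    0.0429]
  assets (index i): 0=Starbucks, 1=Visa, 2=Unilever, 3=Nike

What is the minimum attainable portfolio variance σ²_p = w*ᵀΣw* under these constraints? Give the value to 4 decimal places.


g=Σ⁻¹μ = [2.3590  0.6052  0.1854  1.1739]
h=Σ⁻¹𝟙 = [20.1527  3.4365  4.0620  25.8782]
a=μᵀg=0.428983  b=𝟙ᵀg=4.323588  c=𝟙ᵀh=53.529398  D=ac−b²=4.269766
λ₁=(c·0.088−b)/D = (53.529398·0.088−4.323588)/4.269766 = 0.090637
λ₂=(a−b·0.088)/D = (0.428983−4.323588·0.088)/4.269766 = 0.011361
w* = 0.090637·g + 0.011361·h:
  w_0 = 0.090637·2.3590 + 0.011361·20.1527 = 0.4428  (Starbucks)
  w_1 = 0.090637·0.6052 + 0.011361·3.4365 = 0.0939  (Visa)
  w_2 = 0.090637·0.1854 + 0.011361·4.0620 = 0.0630  (Unilever)
  w_3 = 0.090637·1.1739 + 0.011361·25.8782 = 0.4004  (Nike)
Σw_i=1.0000  μᵀw=0.0880
σ²=wᵀΣw=λ₁·μ_p+λ₂ = 0.090637·0.088 + 0.011361 = 0.019337 ≈ 0.0193

0.0193


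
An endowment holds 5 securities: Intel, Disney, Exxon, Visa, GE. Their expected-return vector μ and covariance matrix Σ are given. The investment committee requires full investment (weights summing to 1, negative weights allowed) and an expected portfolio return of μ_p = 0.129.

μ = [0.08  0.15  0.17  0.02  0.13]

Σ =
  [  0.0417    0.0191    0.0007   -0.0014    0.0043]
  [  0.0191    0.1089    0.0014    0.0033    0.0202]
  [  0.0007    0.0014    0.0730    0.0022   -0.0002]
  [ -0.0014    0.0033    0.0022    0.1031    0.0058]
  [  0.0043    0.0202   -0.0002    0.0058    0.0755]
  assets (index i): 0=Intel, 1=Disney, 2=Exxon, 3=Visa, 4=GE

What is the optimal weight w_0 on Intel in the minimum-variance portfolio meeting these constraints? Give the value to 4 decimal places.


0.2585

g=Σ⁻¹μ = [1.3476  0.8463  2.3018  0.0562  1.4205]
h=Σ⁻¹𝟙 = [21.6030  2.9928  13.1911  9.0216  10.5558]
a=μᵀg=0.811842  b=𝟙ᵀg=5.972339  c=𝟙ᵀh=57.364297  D=ac−b²=10.901943
λ₁=(c·0.129−b)/D = (57.364297·0.129−5.972339)/10.901943 = 0.130954
λ₂=(a−b·0.129)/D = (0.811842−5.972339·0.129)/10.901943 = 0.003798
w* = 0.130954·g + 0.003798·h:
  w_0 = 0.130954·1.3476 + 0.003798·21.6030 = 0.2585  (Intel)
  w_1 = 0.130954·0.8463 + 0.003798·2.9928 = 0.1222  (Disney)
  w_2 = 0.130954·2.3018 + 0.003798·13.1911 = 0.3515  (Exxon)
  w_3 = 0.130954·0.0562 + 0.003798·9.0216 = 0.0416  (Visa)
  w_4 = 0.130954·1.4205 + 0.003798·10.5558 = 0.2261  (GE)
Σw_i=1.0000  μᵀw=0.1290
σ²=wᵀΣw=λ₁·μ_p+λ₂ = 0.130954·0.129 + 0.003798 = 0.020692 ≈ 0.0207


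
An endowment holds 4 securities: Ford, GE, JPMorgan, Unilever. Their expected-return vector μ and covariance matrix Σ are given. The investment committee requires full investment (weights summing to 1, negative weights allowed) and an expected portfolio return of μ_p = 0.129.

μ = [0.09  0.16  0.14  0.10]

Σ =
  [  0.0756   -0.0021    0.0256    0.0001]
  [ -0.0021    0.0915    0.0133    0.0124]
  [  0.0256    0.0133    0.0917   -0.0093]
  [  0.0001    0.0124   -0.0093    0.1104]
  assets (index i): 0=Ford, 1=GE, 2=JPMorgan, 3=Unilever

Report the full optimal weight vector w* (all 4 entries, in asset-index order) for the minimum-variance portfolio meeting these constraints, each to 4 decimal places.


x=Σ⁻¹μ = [0.8370  1.4856  1.1624  0.8361]
y=Σ⁻¹𝟙 = [10.9465  8.9244  7.4343  8.6719]
a=μᵀx=0.559367  b=𝟙ᵀx=4.321079  c=𝟙ᵀy=35.977105  D=ac−b²=1.452694
λ₁=(c·0.129−b)/D = (35.977105·0.129−4.321079)/1.452694 = 0.220258
λ₂=(a−b·0.129)/D = (0.559367−4.321079·0.129)/1.452694 = 0.001341
w* = 0.220258·x + 0.001341·y:
  w_0 = 0.220258·0.8370 + 0.001341·10.9465 = 0.1990  (Ford)
  w_1 = 0.220258·1.4856 + 0.001341·8.9244 = 0.3392  (GE)
  w_2 = 0.220258·1.1624 + 0.001341·7.4343 = 0.2660  (JPMorgan)
  w_3 = 0.220258·0.8361 + 0.001341·8.6719 = 0.1958  (Unilever)
Σw_i=1.0000  μᵀw=0.1290
σ²=wᵀΣw=λ₁·μ_p+λ₂ = 0.220258·0.129 + 0.001341 = 0.029754 ≈ 0.0298

0.1990  0.3392  0.2660  0.1958


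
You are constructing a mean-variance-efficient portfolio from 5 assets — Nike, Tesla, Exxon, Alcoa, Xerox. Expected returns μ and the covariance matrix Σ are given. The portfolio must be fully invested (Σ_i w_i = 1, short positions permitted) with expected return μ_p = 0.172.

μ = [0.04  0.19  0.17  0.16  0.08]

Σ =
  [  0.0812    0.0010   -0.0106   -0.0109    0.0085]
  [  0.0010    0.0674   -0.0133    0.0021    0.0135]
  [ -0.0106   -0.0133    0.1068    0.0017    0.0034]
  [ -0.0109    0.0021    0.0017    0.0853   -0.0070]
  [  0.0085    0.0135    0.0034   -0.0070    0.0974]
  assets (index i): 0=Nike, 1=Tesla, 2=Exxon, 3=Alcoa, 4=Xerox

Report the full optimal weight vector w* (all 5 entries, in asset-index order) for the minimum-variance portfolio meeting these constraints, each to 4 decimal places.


0.0355  0.4510  0.2746  0.2388  0.0003

x=Σ⁻¹μ = [0.9357  3.0687  2.0242  1.9107  0.3810]
y=Σ⁻¹𝟙 = [14.7779  15.1246  12.2604  13.6048  7.4307]
a=μᵀx=1.300789  b=𝟙ᵀx=8.320293  c=𝟙ᵀy=63.198493  D=ac−b²=12.980613
λ₁=(c·0.172−b)/D = (63.198493·0.172−8.320293)/12.980613 = 0.196435
λ₂=(a−b·0.172)/D = (1.300789−8.320293·0.172)/12.980613 = -0.010038
w* = 0.196435·x + -0.010038·y:
  w_0 = 0.196435·0.9357 + -0.010038·14.7779 = 0.0355  (Nike)
  w_1 = 0.196435·3.0687 + -0.010038·15.1246 = 0.4510  (Tesla)
  w_2 = 0.196435·2.0242 + -0.010038·12.2604 = 0.2746  (Exxon)
  w_3 = 0.196435·1.9107 + -0.010038·13.6048 = 0.2388  (Alcoa)
  w_4 = 0.196435·0.3810 + -0.010038·7.4307 = 0.0003  (Xerox)
Σw_i=1.0000  μᵀw=0.1720
σ²=wᵀΣw=λ₁·μ_p+λ₂ = 0.196435·0.172 + -0.010038 = 0.023749 ≈ 0.0237


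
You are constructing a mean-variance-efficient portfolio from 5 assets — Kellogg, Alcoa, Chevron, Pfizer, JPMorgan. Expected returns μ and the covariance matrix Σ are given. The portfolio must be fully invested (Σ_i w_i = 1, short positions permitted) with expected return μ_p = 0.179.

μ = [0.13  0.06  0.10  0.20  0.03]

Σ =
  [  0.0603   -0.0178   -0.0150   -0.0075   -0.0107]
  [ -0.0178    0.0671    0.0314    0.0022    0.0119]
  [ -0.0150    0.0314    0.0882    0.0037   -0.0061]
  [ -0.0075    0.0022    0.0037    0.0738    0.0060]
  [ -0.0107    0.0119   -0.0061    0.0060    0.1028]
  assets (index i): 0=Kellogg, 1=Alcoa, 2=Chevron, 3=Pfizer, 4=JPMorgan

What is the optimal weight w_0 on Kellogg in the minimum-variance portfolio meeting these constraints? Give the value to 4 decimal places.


0.3915

p=Σ⁻¹μ = [3.1907  0.9978  1.2276  2.9095  0.4115]
q=Σ⁻¹𝟙 = [27.3220  14.6897  10.8856  14.4755  10.6721]
a=μᵀp=1.191668  b=𝟙ᵀp=8.737064  c=𝟙ᵀq=78.044901  D=ac−b²=16.667357
λ₁=(c·0.179−b)/D = (78.044901·0.179−8.737064)/16.667357 = 0.313965
λ₂=(a−b·0.179)/D = (1.191668−8.737064·0.179)/16.667357 = -0.022335
w* = 0.313965·p + -0.022335·q:
  w_0 = 0.313965·3.1907 + -0.022335·27.3220 = 0.3915  (Kellogg)
  w_1 = 0.313965·0.9978 + -0.022335·14.6897 = -0.0148  (Alcoa)
  w_2 = 0.313965·1.2276 + -0.022335·10.8856 = 0.1423  (Chevron)
  w_3 = 0.313965·2.9095 + -0.022335·14.4755 = 0.5902  (Pfizer)
  w_4 = 0.313965·0.4115 + -0.022335·10.6721 = -0.1092  (JPMorgan)
Σw_i=1.0000  μᵀw=0.1790
σ²=wᵀΣw=λ₁·μ_p+λ₂ = 0.313965·0.179 + -0.022335 = 0.033865 ≈ 0.0339


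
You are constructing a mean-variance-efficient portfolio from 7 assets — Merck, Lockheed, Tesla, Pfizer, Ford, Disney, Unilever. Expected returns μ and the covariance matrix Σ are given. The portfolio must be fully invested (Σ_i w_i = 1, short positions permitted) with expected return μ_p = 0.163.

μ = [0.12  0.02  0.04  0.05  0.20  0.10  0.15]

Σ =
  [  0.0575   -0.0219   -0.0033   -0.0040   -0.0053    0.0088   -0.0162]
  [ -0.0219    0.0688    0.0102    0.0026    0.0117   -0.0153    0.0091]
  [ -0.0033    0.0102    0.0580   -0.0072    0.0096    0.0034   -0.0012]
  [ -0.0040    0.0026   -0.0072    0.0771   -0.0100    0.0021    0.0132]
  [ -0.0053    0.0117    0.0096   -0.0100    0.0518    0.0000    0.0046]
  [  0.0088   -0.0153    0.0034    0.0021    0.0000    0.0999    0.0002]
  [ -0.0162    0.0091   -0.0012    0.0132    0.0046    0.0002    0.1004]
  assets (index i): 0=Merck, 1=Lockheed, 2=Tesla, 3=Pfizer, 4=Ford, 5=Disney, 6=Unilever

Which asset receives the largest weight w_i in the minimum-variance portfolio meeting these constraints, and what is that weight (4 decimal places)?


x=Σ⁻¹μ = [3.0619  0.4533  0.2258  1.0444  4.0875  0.7678  1.6236]
y=Σ⁻¹𝟙 = [29.6014  19.0347  14.2628  15.4319  17.4525  9.4872  10.3343]
a=μᵀx=1.575565  b=𝟙ᵀx=11.264331  c=𝟙ᵀy=115.604704  D=ac−b²=55.257555
λ₁=(c·0.163−b)/D = (115.604704·0.163−11.264331)/55.257555 = 0.137162
λ₂=(a−b·0.163)/D = (1.575565−11.264331·0.163)/55.257555 = -0.004715
w* = 0.137162·x + -0.004715·y:
  w_0 = 0.137162·3.0619 + -0.004715·29.6014 = 0.2804  (Merck)
  w_1 = 0.137162·0.4533 + -0.004715·19.0347 = -0.0276  (Lockheed)
  w_2 = 0.137162·0.2258 + -0.004715·14.2628 = -0.0363  (Tesla)
  w_3 = 0.137162·1.0444 + -0.004715·15.4319 = 0.0705  (Pfizer)
  w_4 = 0.137162·4.0875 + -0.004715·17.4525 = 0.4784  (Ford)
  w_5 = 0.137162·0.7678 + -0.004715·9.4872 = 0.0606  (Disney)
  w_6 = 0.137162·1.6236 + -0.004715·10.3343 = 0.1740  (Unilever)
Σw_i=1.0000  μᵀw=0.1630
σ²=wᵀΣw=λ₁·μ_p+λ₂ = 0.137162·0.163 + -0.004715 = 0.017643 ≈ 0.0176

Ford (0.4784)


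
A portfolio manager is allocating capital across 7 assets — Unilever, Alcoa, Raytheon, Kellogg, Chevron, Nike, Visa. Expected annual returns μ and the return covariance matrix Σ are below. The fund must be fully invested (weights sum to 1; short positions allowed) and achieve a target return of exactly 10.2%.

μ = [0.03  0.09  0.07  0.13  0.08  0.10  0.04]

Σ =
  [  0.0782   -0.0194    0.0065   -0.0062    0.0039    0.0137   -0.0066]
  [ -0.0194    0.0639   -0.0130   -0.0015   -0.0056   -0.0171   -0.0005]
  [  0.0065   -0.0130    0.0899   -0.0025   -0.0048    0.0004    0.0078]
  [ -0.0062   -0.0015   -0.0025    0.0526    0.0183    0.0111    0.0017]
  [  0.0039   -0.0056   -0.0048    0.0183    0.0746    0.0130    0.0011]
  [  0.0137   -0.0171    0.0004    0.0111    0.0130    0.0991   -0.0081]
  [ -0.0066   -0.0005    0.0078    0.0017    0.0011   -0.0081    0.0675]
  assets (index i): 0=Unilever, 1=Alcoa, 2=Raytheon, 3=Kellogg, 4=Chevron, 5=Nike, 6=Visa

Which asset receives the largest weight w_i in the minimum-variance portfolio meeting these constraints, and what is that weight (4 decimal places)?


g=Σ⁻¹μ = [0.8894  2.2692  1.0750  2.2788  0.5228  1.0007  0.6263]
h=Σ⁻¹𝟙 = [19.0798  28.2971  13.3558  16.7618  9.2117  10.5068  16.0352]
a=μᵀg=0.769344  b=𝟙ᵀg=8.662095  c=𝟙ᵀh=113.248173  D=ac−b²=12.094912
λ₁=(c·0.102−b)/D = (113.248173·0.102−8.662095)/12.094912 = 0.238879
λ₂=(a−b·0.102)/D = (0.769344−8.662095·0.102)/12.094912 = -0.009441
w* = 0.238879·g + -0.009441·h:
  w_0 = 0.238879·0.8894 + -0.009441·19.0798 = 0.0323  (Unilever)
  w_1 = 0.238879·2.2692 + -0.009441·28.2971 = 0.2749  (Alcoa)
  w_2 = 0.238879·1.0750 + -0.009441·13.3558 = 0.1307  (Raytheon)
  w_3 = 0.238879·2.2788 + -0.009441·16.7618 = 0.3861  (Kellogg)
  w_4 = 0.238879·0.5228 + -0.009441·9.2117 = 0.0379  (Chevron)
  w_5 = 0.238879·1.0007 + -0.009441·10.5068 = 0.1399  (Nike)
  w_6 = 0.238879·0.6263 + -0.009441·16.0352 = -0.0018  (Visa)
Σw_i=1.0000  μᵀw=0.1020
σ²=wᵀΣw=λ₁·μ_p+λ₂ = 0.238879·0.102 + -0.009441 = 0.014925 ≈ 0.0149

Kellogg (0.3861)


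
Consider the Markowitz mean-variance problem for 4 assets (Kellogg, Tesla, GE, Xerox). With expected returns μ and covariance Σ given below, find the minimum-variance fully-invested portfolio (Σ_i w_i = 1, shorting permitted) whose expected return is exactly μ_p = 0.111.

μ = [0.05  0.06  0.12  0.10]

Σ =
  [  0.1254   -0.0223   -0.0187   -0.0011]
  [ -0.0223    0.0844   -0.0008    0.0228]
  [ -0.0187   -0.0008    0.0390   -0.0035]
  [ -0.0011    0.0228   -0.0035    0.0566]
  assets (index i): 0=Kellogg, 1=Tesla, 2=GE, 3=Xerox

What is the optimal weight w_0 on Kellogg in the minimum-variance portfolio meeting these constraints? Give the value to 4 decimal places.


0.0738

g=Σ⁻¹μ = [1.0724  0.5433  3.7640  1.8015]
h=Σ⁻¹𝟙 = [15.4357  12.1439  34.6572  15.2190]
a=μᵀg=0.718046  b=𝟙ᵀg=7.181188  c=𝟙ᵀh=77.455878  D=ac−b²=4.047439
λ₁=(c·0.111−b)/D = (77.455878·0.111−7.181188)/4.047439 = 0.349953
λ₂=(a−b·0.111)/D = (0.718046−7.181188·0.111)/4.047439 = -0.019535
w* = 0.349953·g + -0.019535·h:
  w_0 = 0.349953·1.0724 + -0.019535·15.4357 = 0.0738  (Kellogg)
  w_1 = 0.349953·0.5433 + -0.019535·12.1439 = -0.0471  (Tesla)
  w_2 = 0.349953·3.7640 + -0.019535·34.6572 = 0.6402  (GE)
  w_3 = 0.349953·1.8015 + -0.019535·15.2190 = 0.3332  (Xerox)
Σw_i=1.0000  μᵀw=0.1110
σ²=wᵀΣw=λ₁·μ_p+λ₂ = 0.349953·0.111 + -0.019535 = 0.019310 ≈ 0.0193


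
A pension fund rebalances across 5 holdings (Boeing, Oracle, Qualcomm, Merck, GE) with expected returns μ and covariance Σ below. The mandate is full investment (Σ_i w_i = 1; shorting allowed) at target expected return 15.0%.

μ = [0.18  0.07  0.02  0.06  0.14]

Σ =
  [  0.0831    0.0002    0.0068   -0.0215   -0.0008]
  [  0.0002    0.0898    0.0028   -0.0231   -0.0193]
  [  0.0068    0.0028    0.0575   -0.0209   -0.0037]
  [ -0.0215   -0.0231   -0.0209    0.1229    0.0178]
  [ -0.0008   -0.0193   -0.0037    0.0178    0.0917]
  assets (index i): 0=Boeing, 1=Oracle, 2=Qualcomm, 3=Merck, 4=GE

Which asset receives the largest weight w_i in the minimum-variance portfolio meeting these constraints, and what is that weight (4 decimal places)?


Boeing (0.4918)

x=Σ⁻¹μ = [2.4006  1.3752  0.4695  1.0059  1.6608]
y=Σ⁻¹𝟙 = [14.4301  17.1566  21.3628  15.7150  12.4535]
a=μᵀx=0.830628  b=𝟙ᵀx=6.912015  c=𝟙ᵀy=81.117926  D=ac−b²=19.602847
λ₁=(c·0.150−b)/D = (81.117926·0.150−6.912015)/19.602847 = 0.268108
λ₂=(a−b·0.150)/D = (0.830628−6.912015·0.150)/19.602847 = -0.010518
w* = 0.268108·x + -0.010518·y:
  w_0 = 0.268108·2.4006 + -0.010518·14.4301 = 0.4918  (Boeing)
  w_1 = 0.268108·1.3752 + -0.010518·17.1566 = 0.1883  (Oracle)
  w_2 = 0.268108·0.4695 + -0.010518·21.3628 = -0.0988  (Qualcomm)
  w_3 = 0.268108·1.0059 + -0.010518·15.7150 = 0.1044  (Merck)
  w_4 = 0.268108·1.6608 + -0.010518·12.4535 = 0.3143  (GE)
Σw_i=1.0000  μᵀw=0.1500
σ²=wᵀΣw=λ₁·μ_p+λ₂ = 0.268108·0.150 + -0.010518 = 0.029699 ≈ 0.0297


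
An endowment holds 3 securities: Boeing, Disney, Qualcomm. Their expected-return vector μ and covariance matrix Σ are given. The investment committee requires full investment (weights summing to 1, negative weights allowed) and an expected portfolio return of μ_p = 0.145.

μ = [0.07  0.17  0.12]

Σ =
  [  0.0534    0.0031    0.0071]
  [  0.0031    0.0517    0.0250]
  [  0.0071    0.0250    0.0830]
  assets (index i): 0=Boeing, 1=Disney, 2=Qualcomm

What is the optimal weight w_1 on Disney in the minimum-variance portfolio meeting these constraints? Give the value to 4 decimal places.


u=Σ⁻¹μ = [1.0767  3.0070  0.4479]
v=Σ⁻¹𝟙 = [17.0403  15.4497  5.9370]
a=μᵀu=0.640320  b=𝟙ᵀu=4.531713  c=𝟙ᵀv=38.427032  D=ac−b²=4.069182
λ₁=(c·0.145−b)/D = (38.427032·0.145−4.531713)/4.069182 = 0.255630
λ₂=(a−b·0.145)/D = (0.640320−4.531713·0.145)/4.069182 = -0.004123
w* = 0.255630·u + -0.004123·v:
  w_0 = 0.255630·1.0767 + -0.004123·17.0403 = 0.2050  (Boeing)
  w_1 = 0.255630·3.0070 + -0.004123·15.4497 = 0.7050  (Disney)
  w_2 = 0.255630·0.4479 + -0.004123·5.9370 = 0.0900  (Qualcomm)
Σw_i=1.0000  μᵀw=0.1450
σ²=wᵀΣw=λ₁·μ_p+λ₂ = 0.255630·0.145 + -0.004123 = 0.032943 ≈ 0.0329

0.7050


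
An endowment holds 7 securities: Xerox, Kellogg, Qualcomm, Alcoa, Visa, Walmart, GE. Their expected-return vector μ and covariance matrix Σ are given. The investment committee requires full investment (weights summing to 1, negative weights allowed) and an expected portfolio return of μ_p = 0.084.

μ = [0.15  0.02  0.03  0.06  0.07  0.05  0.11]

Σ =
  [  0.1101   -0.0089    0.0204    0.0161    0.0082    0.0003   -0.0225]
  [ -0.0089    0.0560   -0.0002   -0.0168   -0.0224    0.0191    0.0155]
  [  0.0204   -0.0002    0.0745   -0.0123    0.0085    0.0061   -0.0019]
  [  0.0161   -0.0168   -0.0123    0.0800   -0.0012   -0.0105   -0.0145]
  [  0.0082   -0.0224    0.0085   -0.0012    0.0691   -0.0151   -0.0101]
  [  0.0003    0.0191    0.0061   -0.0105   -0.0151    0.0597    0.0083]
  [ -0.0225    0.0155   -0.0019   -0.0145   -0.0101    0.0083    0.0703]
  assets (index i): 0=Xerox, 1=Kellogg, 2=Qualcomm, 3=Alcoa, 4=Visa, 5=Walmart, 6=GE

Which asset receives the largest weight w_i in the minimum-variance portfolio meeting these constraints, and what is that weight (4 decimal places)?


p=Σ⁻¹μ = [1.6074  0.6372  -0.0497  1.1104  1.5873  0.9094  2.2870]
q=Σ⁻¹𝟙 = [7.1647  26.9666  11.5882  24.2181  27.3929  15.5918  17.9753]
a=μᵀp=0.727147  b=𝟙ᵀp=8.089142  c=𝟙ᵀq=130.897514  D=ac−b²=29.747526
λ₁=(c·0.084−b)/D = (130.897514·0.084−8.089142)/29.747526 = 0.097697
λ₂=(a−b·0.084)/D = (0.727147−8.089142·0.084)/29.747526 = 0.001602
w* = 0.097697·p + 0.001602·q:
  w_0 = 0.097697·1.6074 + 0.001602·7.1647 = 0.1685  (Xerox)
  w_1 = 0.097697·0.6372 + 0.001602·26.9666 = 0.1055  (Kellogg)
  w_2 = 0.097697·-0.0497 + 0.001602·11.5882 = 0.0137  (Qualcomm)
  w_3 = 0.097697·1.1104 + 0.001602·24.2181 = 0.1473  (Alcoa)
  w_4 = 0.097697·1.5873 + 0.001602·27.3929 = 0.1990  (Visa)
  w_5 = 0.097697·0.9094 + 0.001602·15.5918 = 0.1138  (Walmart)
  w_6 = 0.097697·2.2870 + 0.001602·17.9753 = 0.2522  (GE)
Σw_i=1.0000  μᵀw=0.0840
σ²=wᵀΣw=λ₁·μ_p+λ₂ = 0.097697·0.084 + 0.001602 = 0.009809 ≈ 0.0098

GE (0.2522)


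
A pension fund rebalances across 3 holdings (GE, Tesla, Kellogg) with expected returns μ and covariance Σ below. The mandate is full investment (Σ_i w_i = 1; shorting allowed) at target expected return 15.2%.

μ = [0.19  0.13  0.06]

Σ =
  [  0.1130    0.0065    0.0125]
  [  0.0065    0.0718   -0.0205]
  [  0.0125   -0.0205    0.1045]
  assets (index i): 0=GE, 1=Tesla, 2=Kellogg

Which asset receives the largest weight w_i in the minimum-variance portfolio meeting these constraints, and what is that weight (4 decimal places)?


GE (0.4677)

u=Σ⁻¹μ = [1.4874  1.8952  0.7680]
v=Σ⁻¹𝟙 = [6.5480  16.7834  12.0786]
a=μᵀu=0.575073  b=𝟙ᵀu=4.150679  c=𝟙ᵀv=35.409981  D=ac−b²=3.135180
λ₁=(c·0.152−b)/D = (35.409981·0.152−4.150679)/3.135180 = 0.392844
λ₂=(a−b·0.152)/D = (0.575073−4.150679·0.152)/3.135180 = -0.017808
w* = 0.392844·u + -0.017808·v:
  w_0 = 0.392844·1.4874 + -0.017808·6.5480 = 0.4677  (GE)
  w_1 = 0.392844·1.8952 + -0.017808·16.7834 = 0.4456  (Tesla)
  w_2 = 0.392844·0.7680 + -0.017808·12.0786 = 0.0866  (Kellogg)
Σw_i=1.0000  μᵀw=0.1520
σ²=wᵀΣw=λ₁·μ_p+λ₂ = 0.392844·0.152 + -0.017808 = 0.041905 ≈ 0.0419
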